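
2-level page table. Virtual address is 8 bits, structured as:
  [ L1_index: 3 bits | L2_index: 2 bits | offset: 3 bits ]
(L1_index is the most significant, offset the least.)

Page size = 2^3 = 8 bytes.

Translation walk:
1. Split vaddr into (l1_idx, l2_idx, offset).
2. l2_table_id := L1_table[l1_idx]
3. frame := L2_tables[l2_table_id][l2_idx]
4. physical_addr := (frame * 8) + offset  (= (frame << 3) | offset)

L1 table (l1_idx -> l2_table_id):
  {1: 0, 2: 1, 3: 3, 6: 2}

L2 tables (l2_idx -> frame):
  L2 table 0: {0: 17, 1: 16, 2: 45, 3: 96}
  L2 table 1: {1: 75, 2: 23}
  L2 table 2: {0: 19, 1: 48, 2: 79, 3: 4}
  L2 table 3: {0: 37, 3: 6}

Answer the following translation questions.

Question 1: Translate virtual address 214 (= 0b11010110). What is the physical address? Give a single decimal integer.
vaddr = 214 = 0b11010110
Split: l1_idx=6, l2_idx=2, offset=6
L1[6] = 2
L2[2][2] = 79
paddr = 79 * 8 + 6 = 638

Answer: 638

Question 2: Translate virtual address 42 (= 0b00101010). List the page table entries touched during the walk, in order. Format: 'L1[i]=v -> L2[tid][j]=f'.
Answer: L1[1]=0 -> L2[0][1]=16

Derivation:
vaddr = 42 = 0b00101010
Split: l1_idx=1, l2_idx=1, offset=2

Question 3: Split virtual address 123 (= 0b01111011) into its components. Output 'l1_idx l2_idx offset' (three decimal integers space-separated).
Answer: 3 3 3

Derivation:
vaddr = 123 = 0b01111011
  top 3 bits -> l1_idx = 3
  next 2 bits -> l2_idx = 3
  bottom 3 bits -> offset = 3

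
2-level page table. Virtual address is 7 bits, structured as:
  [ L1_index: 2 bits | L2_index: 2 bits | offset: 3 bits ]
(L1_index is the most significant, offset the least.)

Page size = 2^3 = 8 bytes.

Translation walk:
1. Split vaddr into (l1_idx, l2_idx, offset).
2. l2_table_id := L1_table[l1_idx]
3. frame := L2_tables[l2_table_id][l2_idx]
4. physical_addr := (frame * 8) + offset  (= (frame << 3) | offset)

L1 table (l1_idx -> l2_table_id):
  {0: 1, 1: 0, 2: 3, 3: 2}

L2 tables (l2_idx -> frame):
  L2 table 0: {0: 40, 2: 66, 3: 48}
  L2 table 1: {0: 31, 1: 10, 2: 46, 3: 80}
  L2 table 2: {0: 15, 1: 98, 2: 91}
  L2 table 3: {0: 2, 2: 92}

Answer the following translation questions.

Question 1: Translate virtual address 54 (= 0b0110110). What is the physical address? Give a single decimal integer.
vaddr = 54 = 0b0110110
Split: l1_idx=1, l2_idx=2, offset=6
L1[1] = 0
L2[0][2] = 66
paddr = 66 * 8 + 6 = 534

Answer: 534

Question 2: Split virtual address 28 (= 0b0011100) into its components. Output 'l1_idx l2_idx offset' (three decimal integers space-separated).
vaddr = 28 = 0b0011100
  top 2 bits -> l1_idx = 0
  next 2 bits -> l2_idx = 3
  bottom 3 bits -> offset = 4

Answer: 0 3 4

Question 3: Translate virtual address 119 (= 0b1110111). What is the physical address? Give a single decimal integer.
vaddr = 119 = 0b1110111
Split: l1_idx=3, l2_idx=2, offset=7
L1[3] = 2
L2[2][2] = 91
paddr = 91 * 8 + 7 = 735

Answer: 735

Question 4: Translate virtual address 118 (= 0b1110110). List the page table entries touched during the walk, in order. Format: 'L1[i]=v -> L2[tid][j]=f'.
vaddr = 118 = 0b1110110
Split: l1_idx=3, l2_idx=2, offset=6

Answer: L1[3]=2 -> L2[2][2]=91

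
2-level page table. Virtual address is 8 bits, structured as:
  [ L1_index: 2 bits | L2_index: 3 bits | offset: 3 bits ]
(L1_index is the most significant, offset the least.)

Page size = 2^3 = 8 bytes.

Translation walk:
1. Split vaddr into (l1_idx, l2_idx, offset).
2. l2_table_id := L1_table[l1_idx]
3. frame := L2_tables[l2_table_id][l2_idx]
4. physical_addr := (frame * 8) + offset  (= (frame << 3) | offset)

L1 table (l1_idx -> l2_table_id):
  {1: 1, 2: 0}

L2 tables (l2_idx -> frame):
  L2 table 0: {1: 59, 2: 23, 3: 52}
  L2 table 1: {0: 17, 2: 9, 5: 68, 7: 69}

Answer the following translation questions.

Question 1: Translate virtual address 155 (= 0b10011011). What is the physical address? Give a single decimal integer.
vaddr = 155 = 0b10011011
Split: l1_idx=2, l2_idx=3, offset=3
L1[2] = 0
L2[0][3] = 52
paddr = 52 * 8 + 3 = 419

Answer: 419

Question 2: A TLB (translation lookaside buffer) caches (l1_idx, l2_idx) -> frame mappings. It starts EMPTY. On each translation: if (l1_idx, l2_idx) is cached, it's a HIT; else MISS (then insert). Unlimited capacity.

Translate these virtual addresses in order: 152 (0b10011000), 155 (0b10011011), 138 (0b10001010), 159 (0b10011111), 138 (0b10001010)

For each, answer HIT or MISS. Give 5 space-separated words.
vaddr=152: (2,3) not in TLB -> MISS, insert
vaddr=155: (2,3) in TLB -> HIT
vaddr=138: (2,1) not in TLB -> MISS, insert
vaddr=159: (2,3) in TLB -> HIT
vaddr=138: (2,1) in TLB -> HIT

Answer: MISS HIT MISS HIT HIT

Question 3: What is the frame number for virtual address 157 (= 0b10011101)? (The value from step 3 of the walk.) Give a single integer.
vaddr = 157: l1_idx=2, l2_idx=3
L1[2] = 0; L2[0][3] = 52

Answer: 52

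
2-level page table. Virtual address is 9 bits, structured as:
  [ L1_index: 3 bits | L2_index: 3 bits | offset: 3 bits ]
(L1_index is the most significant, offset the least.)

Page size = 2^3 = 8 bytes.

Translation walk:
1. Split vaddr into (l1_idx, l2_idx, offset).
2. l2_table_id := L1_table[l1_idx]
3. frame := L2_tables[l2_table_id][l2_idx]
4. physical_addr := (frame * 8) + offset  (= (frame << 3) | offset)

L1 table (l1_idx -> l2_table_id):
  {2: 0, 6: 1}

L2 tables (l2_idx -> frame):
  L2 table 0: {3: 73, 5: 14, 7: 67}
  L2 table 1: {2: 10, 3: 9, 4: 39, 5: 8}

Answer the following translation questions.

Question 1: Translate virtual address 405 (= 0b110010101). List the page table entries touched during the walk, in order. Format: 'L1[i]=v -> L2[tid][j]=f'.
vaddr = 405 = 0b110010101
Split: l1_idx=6, l2_idx=2, offset=5

Answer: L1[6]=1 -> L2[1][2]=10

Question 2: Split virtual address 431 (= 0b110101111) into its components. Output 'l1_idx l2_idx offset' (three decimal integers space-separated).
vaddr = 431 = 0b110101111
  top 3 bits -> l1_idx = 6
  next 3 bits -> l2_idx = 5
  bottom 3 bits -> offset = 7

Answer: 6 5 7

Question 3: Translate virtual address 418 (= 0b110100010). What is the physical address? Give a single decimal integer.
Answer: 314

Derivation:
vaddr = 418 = 0b110100010
Split: l1_idx=6, l2_idx=4, offset=2
L1[6] = 1
L2[1][4] = 39
paddr = 39 * 8 + 2 = 314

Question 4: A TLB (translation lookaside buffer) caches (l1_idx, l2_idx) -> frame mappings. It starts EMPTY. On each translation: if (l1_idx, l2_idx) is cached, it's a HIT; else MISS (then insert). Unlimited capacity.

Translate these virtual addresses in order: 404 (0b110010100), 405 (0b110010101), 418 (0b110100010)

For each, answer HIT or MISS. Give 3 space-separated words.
vaddr=404: (6,2) not in TLB -> MISS, insert
vaddr=405: (6,2) in TLB -> HIT
vaddr=418: (6,4) not in TLB -> MISS, insert

Answer: MISS HIT MISS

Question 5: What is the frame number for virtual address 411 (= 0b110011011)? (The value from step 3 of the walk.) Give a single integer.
Answer: 9

Derivation:
vaddr = 411: l1_idx=6, l2_idx=3
L1[6] = 1; L2[1][3] = 9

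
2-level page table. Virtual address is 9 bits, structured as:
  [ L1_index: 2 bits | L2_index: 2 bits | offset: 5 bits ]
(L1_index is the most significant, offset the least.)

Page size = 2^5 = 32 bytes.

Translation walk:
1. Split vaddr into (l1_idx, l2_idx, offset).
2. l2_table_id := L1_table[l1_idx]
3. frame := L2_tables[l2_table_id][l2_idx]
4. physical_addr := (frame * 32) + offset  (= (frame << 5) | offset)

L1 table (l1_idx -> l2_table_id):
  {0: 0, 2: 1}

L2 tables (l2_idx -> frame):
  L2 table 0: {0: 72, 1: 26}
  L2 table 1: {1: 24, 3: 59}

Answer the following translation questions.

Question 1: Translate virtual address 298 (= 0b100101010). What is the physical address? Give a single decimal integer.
Answer: 778

Derivation:
vaddr = 298 = 0b100101010
Split: l1_idx=2, l2_idx=1, offset=10
L1[2] = 1
L2[1][1] = 24
paddr = 24 * 32 + 10 = 778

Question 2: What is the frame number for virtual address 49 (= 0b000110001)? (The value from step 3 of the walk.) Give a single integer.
Answer: 26

Derivation:
vaddr = 49: l1_idx=0, l2_idx=1
L1[0] = 0; L2[0][1] = 26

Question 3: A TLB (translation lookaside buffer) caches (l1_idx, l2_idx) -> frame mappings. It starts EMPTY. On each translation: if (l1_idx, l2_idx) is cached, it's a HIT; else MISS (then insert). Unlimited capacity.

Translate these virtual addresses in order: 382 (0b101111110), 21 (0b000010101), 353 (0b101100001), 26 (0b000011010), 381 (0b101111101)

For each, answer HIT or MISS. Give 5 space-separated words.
vaddr=382: (2,3) not in TLB -> MISS, insert
vaddr=21: (0,0) not in TLB -> MISS, insert
vaddr=353: (2,3) in TLB -> HIT
vaddr=26: (0,0) in TLB -> HIT
vaddr=381: (2,3) in TLB -> HIT

Answer: MISS MISS HIT HIT HIT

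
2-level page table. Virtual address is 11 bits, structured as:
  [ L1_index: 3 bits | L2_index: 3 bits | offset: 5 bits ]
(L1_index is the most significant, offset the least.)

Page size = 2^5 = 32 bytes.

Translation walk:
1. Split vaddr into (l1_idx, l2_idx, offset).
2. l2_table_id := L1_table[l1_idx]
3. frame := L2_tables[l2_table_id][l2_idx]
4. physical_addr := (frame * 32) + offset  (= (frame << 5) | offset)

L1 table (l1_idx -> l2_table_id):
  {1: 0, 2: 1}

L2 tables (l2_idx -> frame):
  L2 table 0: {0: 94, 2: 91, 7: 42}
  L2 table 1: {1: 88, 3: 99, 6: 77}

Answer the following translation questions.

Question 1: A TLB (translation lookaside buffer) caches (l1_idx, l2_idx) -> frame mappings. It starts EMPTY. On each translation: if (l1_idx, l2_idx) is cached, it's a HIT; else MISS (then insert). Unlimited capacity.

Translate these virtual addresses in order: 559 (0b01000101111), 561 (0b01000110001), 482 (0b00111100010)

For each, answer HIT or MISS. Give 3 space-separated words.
Answer: MISS HIT MISS

Derivation:
vaddr=559: (2,1) not in TLB -> MISS, insert
vaddr=561: (2,1) in TLB -> HIT
vaddr=482: (1,7) not in TLB -> MISS, insert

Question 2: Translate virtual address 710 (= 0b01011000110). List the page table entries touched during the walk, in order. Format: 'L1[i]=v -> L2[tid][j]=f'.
vaddr = 710 = 0b01011000110
Split: l1_idx=2, l2_idx=6, offset=6

Answer: L1[2]=1 -> L2[1][6]=77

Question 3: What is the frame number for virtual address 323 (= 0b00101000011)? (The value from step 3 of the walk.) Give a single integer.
vaddr = 323: l1_idx=1, l2_idx=2
L1[1] = 0; L2[0][2] = 91

Answer: 91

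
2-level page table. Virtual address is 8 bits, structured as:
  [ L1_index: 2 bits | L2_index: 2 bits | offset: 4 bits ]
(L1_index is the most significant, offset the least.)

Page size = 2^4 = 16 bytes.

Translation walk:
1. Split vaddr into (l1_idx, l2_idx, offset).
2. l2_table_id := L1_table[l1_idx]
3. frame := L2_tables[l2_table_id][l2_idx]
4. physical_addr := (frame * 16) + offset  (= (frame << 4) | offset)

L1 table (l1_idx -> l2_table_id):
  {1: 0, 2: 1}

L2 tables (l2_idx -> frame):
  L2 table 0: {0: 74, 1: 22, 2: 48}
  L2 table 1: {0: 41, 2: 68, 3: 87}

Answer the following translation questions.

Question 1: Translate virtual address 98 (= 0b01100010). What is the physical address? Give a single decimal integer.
vaddr = 98 = 0b01100010
Split: l1_idx=1, l2_idx=2, offset=2
L1[1] = 0
L2[0][2] = 48
paddr = 48 * 16 + 2 = 770

Answer: 770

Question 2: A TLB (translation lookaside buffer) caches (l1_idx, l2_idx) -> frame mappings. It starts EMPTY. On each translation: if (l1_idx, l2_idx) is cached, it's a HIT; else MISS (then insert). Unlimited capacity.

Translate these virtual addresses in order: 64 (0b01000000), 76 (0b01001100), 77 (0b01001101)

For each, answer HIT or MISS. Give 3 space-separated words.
Answer: MISS HIT HIT

Derivation:
vaddr=64: (1,0) not in TLB -> MISS, insert
vaddr=76: (1,0) in TLB -> HIT
vaddr=77: (1,0) in TLB -> HIT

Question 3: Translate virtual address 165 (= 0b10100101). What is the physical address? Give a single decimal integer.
vaddr = 165 = 0b10100101
Split: l1_idx=2, l2_idx=2, offset=5
L1[2] = 1
L2[1][2] = 68
paddr = 68 * 16 + 5 = 1093

Answer: 1093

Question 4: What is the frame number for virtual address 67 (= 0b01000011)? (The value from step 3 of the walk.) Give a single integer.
Answer: 74

Derivation:
vaddr = 67: l1_idx=1, l2_idx=0
L1[1] = 0; L2[0][0] = 74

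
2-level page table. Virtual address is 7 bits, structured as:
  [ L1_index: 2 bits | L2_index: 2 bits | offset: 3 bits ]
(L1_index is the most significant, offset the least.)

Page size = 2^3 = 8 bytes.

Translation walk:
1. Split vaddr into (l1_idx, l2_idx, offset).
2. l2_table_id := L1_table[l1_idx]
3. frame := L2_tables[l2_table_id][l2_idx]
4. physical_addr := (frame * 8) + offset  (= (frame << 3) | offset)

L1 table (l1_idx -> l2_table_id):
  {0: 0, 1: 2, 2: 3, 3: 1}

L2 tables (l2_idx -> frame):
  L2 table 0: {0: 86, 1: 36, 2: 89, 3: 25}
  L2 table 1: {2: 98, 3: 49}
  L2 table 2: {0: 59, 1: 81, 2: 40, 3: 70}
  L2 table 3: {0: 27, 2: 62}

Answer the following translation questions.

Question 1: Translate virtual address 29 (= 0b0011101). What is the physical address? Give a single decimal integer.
vaddr = 29 = 0b0011101
Split: l1_idx=0, l2_idx=3, offset=5
L1[0] = 0
L2[0][3] = 25
paddr = 25 * 8 + 5 = 205

Answer: 205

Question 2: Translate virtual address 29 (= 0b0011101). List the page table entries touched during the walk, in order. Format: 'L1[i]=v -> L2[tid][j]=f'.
vaddr = 29 = 0b0011101
Split: l1_idx=0, l2_idx=3, offset=5

Answer: L1[0]=0 -> L2[0][3]=25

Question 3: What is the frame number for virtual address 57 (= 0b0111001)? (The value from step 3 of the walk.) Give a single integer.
Answer: 70

Derivation:
vaddr = 57: l1_idx=1, l2_idx=3
L1[1] = 2; L2[2][3] = 70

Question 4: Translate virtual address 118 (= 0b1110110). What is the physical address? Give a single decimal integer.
Answer: 790

Derivation:
vaddr = 118 = 0b1110110
Split: l1_idx=3, l2_idx=2, offset=6
L1[3] = 1
L2[1][2] = 98
paddr = 98 * 8 + 6 = 790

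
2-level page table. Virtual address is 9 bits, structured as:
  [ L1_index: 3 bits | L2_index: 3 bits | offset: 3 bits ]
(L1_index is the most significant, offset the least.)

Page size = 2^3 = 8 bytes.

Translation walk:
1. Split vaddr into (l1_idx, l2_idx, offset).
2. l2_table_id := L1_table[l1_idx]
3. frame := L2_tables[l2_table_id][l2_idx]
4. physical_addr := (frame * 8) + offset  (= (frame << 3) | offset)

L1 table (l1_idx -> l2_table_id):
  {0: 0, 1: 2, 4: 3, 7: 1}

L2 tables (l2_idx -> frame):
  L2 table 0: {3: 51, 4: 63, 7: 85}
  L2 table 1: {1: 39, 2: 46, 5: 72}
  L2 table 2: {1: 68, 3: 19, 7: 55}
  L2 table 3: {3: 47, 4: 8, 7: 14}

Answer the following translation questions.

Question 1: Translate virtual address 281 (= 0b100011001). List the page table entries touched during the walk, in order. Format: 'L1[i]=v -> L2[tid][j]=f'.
Answer: L1[4]=3 -> L2[3][3]=47

Derivation:
vaddr = 281 = 0b100011001
Split: l1_idx=4, l2_idx=3, offset=1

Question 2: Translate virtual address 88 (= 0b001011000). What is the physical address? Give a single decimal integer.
vaddr = 88 = 0b001011000
Split: l1_idx=1, l2_idx=3, offset=0
L1[1] = 2
L2[2][3] = 19
paddr = 19 * 8 + 0 = 152

Answer: 152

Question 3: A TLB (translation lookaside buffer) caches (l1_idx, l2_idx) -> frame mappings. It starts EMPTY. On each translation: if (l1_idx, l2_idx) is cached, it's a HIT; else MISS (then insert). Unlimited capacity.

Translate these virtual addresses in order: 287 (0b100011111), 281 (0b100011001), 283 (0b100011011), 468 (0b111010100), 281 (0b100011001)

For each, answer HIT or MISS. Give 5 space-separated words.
Answer: MISS HIT HIT MISS HIT

Derivation:
vaddr=287: (4,3) not in TLB -> MISS, insert
vaddr=281: (4,3) in TLB -> HIT
vaddr=283: (4,3) in TLB -> HIT
vaddr=468: (7,2) not in TLB -> MISS, insert
vaddr=281: (4,3) in TLB -> HIT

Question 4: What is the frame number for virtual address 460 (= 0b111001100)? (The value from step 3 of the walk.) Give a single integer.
Answer: 39

Derivation:
vaddr = 460: l1_idx=7, l2_idx=1
L1[7] = 1; L2[1][1] = 39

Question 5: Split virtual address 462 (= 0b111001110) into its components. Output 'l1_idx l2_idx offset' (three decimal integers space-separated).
Answer: 7 1 6

Derivation:
vaddr = 462 = 0b111001110
  top 3 bits -> l1_idx = 7
  next 3 bits -> l2_idx = 1
  bottom 3 bits -> offset = 6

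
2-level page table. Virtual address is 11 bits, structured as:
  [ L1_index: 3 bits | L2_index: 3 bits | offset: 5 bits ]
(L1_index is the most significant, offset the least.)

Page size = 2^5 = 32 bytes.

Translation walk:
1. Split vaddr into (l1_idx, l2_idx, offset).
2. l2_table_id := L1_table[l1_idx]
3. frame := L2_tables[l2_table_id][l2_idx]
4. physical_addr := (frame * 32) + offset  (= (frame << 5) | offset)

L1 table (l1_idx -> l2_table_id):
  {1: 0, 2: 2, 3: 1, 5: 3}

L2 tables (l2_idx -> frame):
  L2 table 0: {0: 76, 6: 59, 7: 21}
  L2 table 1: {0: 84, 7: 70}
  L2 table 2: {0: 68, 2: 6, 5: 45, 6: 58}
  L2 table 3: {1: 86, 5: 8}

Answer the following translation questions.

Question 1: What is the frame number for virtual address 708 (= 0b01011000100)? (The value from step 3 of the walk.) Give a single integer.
vaddr = 708: l1_idx=2, l2_idx=6
L1[2] = 2; L2[2][6] = 58

Answer: 58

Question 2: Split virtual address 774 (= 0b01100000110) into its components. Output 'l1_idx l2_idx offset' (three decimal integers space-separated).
vaddr = 774 = 0b01100000110
  top 3 bits -> l1_idx = 3
  next 3 bits -> l2_idx = 0
  bottom 5 bits -> offset = 6

Answer: 3 0 6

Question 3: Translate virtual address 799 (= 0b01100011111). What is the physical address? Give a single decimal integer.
vaddr = 799 = 0b01100011111
Split: l1_idx=3, l2_idx=0, offset=31
L1[3] = 1
L2[1][0] = 84
paddr = 84 * 32 + 31 = 2719

Answer: 2719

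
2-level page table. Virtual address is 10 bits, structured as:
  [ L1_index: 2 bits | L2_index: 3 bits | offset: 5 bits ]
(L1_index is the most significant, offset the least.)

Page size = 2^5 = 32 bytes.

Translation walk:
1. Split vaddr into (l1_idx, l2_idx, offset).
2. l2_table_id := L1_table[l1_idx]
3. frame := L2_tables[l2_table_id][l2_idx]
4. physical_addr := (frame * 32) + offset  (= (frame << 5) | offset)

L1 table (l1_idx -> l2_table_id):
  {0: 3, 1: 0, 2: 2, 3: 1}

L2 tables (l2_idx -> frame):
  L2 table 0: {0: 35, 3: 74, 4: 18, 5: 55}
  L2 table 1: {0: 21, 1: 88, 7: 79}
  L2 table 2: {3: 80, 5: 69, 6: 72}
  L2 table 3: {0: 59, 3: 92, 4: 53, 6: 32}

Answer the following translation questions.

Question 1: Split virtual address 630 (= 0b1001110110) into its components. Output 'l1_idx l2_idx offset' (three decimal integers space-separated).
vaddr = 630 = 0b1001110110
  top 2 bits -> l1_idx = 2
  next 3 bits -> l2_idx = 3
  bottom 5 bits -> offset = 22

Answer: 2 3 22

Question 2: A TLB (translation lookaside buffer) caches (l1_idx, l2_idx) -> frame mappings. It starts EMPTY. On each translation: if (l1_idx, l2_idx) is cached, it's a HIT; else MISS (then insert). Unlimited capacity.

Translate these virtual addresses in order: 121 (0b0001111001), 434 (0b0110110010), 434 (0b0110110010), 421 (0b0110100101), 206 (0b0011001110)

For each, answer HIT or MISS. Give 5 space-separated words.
Answer: MISS MISS HIT HIT MISS

Derivation:
vaddr=121: (0,3) not in TLB -> MISS, insert
vaddr=434: (1,5) not in TLB -> MISS, insert
vaddr=434: (1,5) in TLB -> HIT
vaddr=421: (1,5) in TLB -> HIT
vaddr=206: (0,6) not in TLB -> MISS, insert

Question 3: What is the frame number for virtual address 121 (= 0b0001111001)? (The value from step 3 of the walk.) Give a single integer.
vaddr = 121: l1_idx=0, l2_idx=3
L1[0] = 3; L2[3][3] = 92

Answer: 92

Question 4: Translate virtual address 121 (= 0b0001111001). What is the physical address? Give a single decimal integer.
vaddr = 121 = 0b0001111001
Split: l1_idx=0, l2_idx=3, offset=25
L1[0] = 3
L2[3][3] = 92
paddr = 92 * 32 + 25 = 2969

Answer: 2969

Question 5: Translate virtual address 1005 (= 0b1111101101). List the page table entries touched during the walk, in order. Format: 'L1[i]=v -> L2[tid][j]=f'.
vaddr = 1005 = 0b1111101101
Split: l1_idx=3, l2_idx=7, offset=13

Answer: L1[3]=1 -> L2[1][7]=79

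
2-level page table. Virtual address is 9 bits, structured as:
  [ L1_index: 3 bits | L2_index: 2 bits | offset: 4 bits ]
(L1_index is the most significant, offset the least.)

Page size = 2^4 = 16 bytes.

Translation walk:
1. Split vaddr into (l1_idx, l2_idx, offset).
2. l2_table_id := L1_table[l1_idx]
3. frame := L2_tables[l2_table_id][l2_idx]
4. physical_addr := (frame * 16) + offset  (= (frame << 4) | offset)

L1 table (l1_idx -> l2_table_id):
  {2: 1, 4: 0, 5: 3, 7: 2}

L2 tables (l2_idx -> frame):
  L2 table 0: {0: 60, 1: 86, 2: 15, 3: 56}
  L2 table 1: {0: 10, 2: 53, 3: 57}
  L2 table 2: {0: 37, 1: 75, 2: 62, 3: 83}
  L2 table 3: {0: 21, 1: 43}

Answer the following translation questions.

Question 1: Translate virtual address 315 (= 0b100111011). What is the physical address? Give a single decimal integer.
vaddr = 315 = 0b100111011
Split: l1_idx=4, l2_idx=3, offset=11
L1[4] = 0
L2[0][3] = 56
paddr = 56 * 16 + 11 = 907

Answer: 907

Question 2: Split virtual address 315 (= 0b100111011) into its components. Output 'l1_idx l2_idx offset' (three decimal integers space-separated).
Answer: 4 3 11

Derivation:
vaddr = 315 = 0b100111011
  top 3 bits -> l1_idx = 4
  next 2 bits -> l2_idx = 3
  bottom 4 bits -> offset = 11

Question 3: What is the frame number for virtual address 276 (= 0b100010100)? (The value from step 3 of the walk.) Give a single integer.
vaddr = 276: l1_idx=4, l2_idx=1
L1[4] = 0; L2[0][1] = 86

Answer: 86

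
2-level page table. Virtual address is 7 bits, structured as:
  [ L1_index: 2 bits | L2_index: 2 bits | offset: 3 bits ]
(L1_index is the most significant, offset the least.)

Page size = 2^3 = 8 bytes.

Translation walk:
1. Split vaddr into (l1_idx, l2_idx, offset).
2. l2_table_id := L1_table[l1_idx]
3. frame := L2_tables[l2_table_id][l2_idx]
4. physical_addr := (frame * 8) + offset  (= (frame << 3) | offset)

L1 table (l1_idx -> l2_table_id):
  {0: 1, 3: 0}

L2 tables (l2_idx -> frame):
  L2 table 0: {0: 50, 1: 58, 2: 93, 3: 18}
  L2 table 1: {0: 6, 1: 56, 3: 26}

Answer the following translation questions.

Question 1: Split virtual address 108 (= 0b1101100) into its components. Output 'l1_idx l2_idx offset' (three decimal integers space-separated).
Answer: 3 1 4

Derivation:
vaddr = 108 = 0b1101100
  top 2 bits -> l1_idx = 3
  next 2 bits -> l2_idx = 1
  bottom 3 bits -> offset = 4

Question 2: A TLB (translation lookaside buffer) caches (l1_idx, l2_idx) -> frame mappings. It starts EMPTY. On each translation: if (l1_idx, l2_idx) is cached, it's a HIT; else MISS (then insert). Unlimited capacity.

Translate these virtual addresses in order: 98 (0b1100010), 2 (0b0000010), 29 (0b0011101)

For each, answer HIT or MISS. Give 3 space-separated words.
vaddr=98: (3,0) not in TLB -> MISS, insert
vaddr=2: (0,0) not in TLB -> MISS, insert
vaddr=29: (0,3) not in TLB -> MISS, insert

Answer: MISS MISS MISS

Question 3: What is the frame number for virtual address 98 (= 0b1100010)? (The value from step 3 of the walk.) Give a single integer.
vaddr = 98: l1_idx=3, l2_idx=0
L1[3] = 0; L2[0][0] = 50

Answer: 50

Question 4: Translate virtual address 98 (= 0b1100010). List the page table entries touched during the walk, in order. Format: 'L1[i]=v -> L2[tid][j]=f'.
vaddr = 98 = 0b1100010
Split: l1_idx=3, l2_idx=0, offset=2

Answer: L1[3]=0 -> L2[0][0]=50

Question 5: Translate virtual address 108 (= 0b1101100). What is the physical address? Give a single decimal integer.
vaddr = 108 = 0b1101100
Split: l1_idx=3, l2_idx=1, offset=4
L1[3] = 0
L2[0][1] = 58
paddr = 58 * 8 + 4 = 468

Answer: 468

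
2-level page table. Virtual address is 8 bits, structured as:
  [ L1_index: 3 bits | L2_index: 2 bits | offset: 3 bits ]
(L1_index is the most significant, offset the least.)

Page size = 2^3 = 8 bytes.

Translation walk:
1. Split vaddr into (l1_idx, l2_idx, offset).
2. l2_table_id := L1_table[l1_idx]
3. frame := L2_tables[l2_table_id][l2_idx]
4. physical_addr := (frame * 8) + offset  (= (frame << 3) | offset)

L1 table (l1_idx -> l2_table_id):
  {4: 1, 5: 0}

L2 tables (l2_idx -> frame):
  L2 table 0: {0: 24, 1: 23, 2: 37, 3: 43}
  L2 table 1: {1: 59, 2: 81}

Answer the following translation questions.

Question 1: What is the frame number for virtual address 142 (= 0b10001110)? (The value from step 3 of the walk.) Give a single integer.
Answer: 59

Derivation:
vaddr = 142: l1_idx=4, l2_idx=1
L1[4] = 1; L2[1][1] = 59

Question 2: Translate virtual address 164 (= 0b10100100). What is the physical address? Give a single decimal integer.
vaddr = 164 = 0b10100100
Split: l1_idx=5, l2_idx=0, offset=4
L1[5] = 0
L2[0][0] = 24
paddr = 24 * 8 + 4 = 196

Answer: 196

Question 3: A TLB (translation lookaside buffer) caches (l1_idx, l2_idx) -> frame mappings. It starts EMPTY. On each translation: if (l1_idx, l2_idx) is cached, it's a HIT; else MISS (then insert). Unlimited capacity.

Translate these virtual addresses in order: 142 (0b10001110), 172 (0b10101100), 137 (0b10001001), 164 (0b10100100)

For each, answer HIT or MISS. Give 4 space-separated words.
vaddr=142: (4,1) not in TLB -> MISS, insert
vaddr=172: (5,1) not in TLB -> MISS, insert
vaddr=137: (4,1) in TLB -> HIT
vaddr=164: (5,0) not in TLB -> MISS, insert

Answer: MISS MISS HIT MISS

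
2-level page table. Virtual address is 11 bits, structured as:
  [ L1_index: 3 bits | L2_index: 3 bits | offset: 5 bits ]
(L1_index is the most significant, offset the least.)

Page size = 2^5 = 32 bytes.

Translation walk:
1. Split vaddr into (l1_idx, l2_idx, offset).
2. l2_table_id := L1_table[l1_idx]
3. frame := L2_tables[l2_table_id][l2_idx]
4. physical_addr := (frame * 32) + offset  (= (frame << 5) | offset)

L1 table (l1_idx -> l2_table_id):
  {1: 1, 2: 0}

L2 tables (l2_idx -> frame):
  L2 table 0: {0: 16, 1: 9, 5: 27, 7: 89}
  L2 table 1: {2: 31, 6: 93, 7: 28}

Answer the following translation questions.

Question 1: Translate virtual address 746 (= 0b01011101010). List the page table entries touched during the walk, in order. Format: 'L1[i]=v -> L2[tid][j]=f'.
Answer: L1[2]=0 -> L2[0][7]=89

Derivation:
vaddr = 746 = 0b01011101010
Split: l1_idx=2, l2_idx=7, offset=10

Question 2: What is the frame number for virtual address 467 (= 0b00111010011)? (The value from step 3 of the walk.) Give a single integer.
Answer: 93

Derivation:
vaddr = 467: l1_idx=1, l2_idx=6
L1[1] = 1; L2[1][6] = 93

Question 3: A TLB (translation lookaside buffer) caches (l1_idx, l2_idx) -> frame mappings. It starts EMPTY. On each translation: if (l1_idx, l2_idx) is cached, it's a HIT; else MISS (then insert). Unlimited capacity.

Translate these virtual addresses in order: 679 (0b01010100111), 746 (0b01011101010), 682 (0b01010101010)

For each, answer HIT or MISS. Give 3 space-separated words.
vaddr=679: (2,5) not in TLB -> MISS, insert
vaddr=746: (2,7) not in TLB -> MISS, insert
vaddr=682: (2,5) in TLB -> HIT

Answer: MISS MISS HIT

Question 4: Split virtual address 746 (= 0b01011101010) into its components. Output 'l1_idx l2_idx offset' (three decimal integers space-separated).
Answer: 2 7 10

Derivation:
vaddr = 746 = 0b01011101010
  top 3 bits -> l1_idx = 2
  next 3 bits -> l2_idx = 7
  bottom 5 bits -> offset = 10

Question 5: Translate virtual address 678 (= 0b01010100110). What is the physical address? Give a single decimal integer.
vaddr = 678 = 0b01010100110
Split: l1_idx=2, l2_idx=5, offset=6
L1[2] = 0
L2[0][5] = 27
paddr = 27 * 32 + 6 = 870

Answer: 870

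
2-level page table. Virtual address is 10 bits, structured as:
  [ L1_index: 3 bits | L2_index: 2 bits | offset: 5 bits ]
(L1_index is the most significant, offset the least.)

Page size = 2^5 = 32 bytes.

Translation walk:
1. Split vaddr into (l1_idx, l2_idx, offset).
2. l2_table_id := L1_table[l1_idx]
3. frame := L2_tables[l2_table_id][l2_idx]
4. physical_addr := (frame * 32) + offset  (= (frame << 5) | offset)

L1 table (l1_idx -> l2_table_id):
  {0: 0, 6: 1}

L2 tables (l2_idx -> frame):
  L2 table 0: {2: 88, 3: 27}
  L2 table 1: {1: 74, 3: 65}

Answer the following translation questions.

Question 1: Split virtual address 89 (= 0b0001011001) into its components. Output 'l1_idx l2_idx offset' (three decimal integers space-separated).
Answer: 0 2 25

Derivation:
vaddr = 89 = 0b0001011001
  top 3 bits -> l1_idx = 0
  next 2 bits -> l2_idx = 2
  bottom 5 bits -> offset = 25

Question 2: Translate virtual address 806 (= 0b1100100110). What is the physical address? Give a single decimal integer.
Answer: 2374

Derivation:
vaddr = 806 = 0b1100100110
Split: l1_idx=6, l2_idx=1, offset=6
L1[6] = 1
L2[1][1] = 74
paddr = 74 * 32 + 6 = 2374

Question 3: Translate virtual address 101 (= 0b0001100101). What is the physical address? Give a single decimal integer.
vaddr = 101 = 0b0001100101
Split: l1_idx=0, l2_idx=3, offset=5
L1[0] = 0
L2[0][3] = 27
paddr = 27 * 32 + 5 = 869

Answer: 869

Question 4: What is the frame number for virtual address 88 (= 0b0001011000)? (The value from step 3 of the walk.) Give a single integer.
vaddr = 88: l1_idx=0, l2_idx=2
L1[0] = 0; L2[0][2] = 88

Answer: 88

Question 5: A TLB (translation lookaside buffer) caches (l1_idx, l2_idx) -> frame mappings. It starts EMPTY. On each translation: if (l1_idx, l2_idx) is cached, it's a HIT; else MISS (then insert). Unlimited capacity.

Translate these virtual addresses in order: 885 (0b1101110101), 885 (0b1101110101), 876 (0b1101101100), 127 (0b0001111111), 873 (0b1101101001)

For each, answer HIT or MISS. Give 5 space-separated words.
Answer: MISS HIT HIT MISS HIT

Derivation:
vaddr=885: (6,3) not in TLB -> MISS, insert
vaddr=885: (6,3) in TLB -> HIT
vaddr=876: (6,3) in TLB -> HIT
vaddr=127: (0,3) not in TLB -> MISS, insert
vaddr=873: (6,3) in TLB -> HIT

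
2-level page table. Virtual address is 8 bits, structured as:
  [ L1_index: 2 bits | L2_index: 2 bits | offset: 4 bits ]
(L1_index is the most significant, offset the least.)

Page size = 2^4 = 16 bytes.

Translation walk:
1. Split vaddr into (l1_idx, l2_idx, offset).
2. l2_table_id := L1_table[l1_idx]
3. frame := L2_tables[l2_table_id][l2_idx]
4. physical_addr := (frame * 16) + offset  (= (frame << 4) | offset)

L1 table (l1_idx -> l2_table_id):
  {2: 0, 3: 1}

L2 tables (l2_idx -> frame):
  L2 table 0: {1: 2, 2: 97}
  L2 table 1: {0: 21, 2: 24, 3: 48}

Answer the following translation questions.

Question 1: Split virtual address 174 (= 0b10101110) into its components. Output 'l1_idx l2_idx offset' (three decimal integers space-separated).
Answer: 2 2 14

Derivation:
vaddr = 174 = 0b10101110
  top 2 bits -> l1_idx = 2
  next 2 bits -> l2_idx = 2
  bottom 4 bits -> offset = 14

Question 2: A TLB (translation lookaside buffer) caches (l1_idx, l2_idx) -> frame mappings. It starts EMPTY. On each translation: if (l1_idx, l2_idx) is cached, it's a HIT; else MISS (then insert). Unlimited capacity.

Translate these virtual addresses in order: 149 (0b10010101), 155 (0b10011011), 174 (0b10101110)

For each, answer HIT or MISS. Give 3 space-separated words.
vaddr=149: (2,1) not in TLB -> MISS, insert
vaddr=155: (2,1) in TLB -> HIT
vaddr=174: (2,2) not in TLB -> MISS, insert

Answer: MISS HIT MISS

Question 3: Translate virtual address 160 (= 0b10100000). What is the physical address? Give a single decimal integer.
Answer: 1552

Derivation:
vaddr = 160 = 0b10100000
Split: l1_idx=2, l2_idx=2, offset=0
L1[2] = 0
L2[0][2] = 97
paddr = 97 * 16 + 0 = 1552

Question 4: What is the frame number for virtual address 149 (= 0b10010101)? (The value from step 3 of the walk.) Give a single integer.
Answer: 2

Derivation:
vaddr = 149: l1_idx=2, l2_idx=1
L1[2] = 0; L2[0][1] = 2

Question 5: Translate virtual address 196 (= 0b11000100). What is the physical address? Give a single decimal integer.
Answer: 340

Derivation:
vaddr = 196 = 0b11000100
Split: l1_idx=3, l2_idx=0, offset=4
L1[3] = 1
L2[1][0] = 21
paddr = 21 * 16 + 4 = 340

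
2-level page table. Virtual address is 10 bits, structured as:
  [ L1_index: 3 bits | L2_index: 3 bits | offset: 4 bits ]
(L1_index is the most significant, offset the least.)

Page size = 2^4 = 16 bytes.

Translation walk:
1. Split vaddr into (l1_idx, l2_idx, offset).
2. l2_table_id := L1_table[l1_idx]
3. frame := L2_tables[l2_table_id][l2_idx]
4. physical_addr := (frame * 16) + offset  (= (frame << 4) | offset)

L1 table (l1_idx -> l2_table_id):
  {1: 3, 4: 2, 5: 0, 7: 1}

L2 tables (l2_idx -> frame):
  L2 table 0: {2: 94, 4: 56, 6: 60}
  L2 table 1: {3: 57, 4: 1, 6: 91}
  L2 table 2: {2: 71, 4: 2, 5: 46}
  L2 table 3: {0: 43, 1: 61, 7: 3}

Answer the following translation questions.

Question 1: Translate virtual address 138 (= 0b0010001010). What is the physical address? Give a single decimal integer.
Answer: 698

Derivation:
vaddr = 138 = 0b0010001010
Split: l1_idx=1, l2_idx=0, offset=10
L1[1] = 3
L2[3][0] = 43
paddr = 43 * 16 + 10 = 698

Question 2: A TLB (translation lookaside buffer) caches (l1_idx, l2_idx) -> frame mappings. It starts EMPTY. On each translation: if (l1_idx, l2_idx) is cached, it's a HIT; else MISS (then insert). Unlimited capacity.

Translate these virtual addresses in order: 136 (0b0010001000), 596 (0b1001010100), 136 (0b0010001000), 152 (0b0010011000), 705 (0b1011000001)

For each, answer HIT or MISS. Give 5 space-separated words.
vaddr=136: (1,0) not in TLB -> MISS, insert
vaddr=596: (4,5) not in TLB -> MISS, insert
vaddr=136: (1,0) in TLB -> HIT
vaddr=152: (1,1) not in TLB -> MISS, insert
vaddr=705: (5,4) not in TLB -> MISS, insert

Answer: MISS MISS HIT MISS MISS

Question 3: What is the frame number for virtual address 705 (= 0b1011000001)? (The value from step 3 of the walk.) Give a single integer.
vaddr = 705: l1_idx=5, l2_idx=4
L1[5] = 0; L2[0][4] = 56

Answer: 56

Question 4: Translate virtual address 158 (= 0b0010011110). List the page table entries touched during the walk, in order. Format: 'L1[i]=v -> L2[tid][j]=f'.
Answer: L1[1]=3 -> L2[3][1]=61

Derivation:
vaddr = 158 = 0b0010011110
Split: l1_idx=1, l2_idx=1, offset=14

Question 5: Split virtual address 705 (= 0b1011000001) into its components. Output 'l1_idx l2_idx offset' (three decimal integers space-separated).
vaddr = 705 = 0b1011000001
  top 3 bits -> l1_idx = 5
  next 3 bits -> l2_idx = 4
  bottom 4 bits -> offset = 1

Answer: 5 4 1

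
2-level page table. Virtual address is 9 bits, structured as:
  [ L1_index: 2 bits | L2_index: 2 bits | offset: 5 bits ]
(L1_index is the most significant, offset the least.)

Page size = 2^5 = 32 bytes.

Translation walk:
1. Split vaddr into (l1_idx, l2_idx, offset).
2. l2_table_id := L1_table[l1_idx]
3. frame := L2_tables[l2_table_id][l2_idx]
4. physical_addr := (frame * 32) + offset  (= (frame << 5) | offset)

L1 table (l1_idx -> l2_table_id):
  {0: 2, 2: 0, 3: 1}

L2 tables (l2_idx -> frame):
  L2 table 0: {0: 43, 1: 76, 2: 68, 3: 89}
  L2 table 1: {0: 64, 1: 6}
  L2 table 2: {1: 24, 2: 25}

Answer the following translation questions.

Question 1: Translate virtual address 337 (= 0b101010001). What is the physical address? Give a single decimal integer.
Answer: 2193

Derivation:
vaddr = 337 = 0b101010001
Split: l1_idx=2, l2_idx=2, offset=17
L1[2] = 0
L2[0][2] = 68
paddr = 68 * 32 + 17 = 2193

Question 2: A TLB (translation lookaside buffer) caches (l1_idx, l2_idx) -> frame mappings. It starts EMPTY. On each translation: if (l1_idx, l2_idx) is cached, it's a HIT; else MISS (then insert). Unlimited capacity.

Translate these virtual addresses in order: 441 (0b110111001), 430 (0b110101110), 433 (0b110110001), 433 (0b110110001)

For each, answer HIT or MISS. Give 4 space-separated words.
Answer: MISS HIT HIT HIT

Derivation:
vaddr=441: (3,1) not in TLB -> MISS, insert
vaddr=430: (3,1) in TLB -> HIT
vaddr=433: (3,1) in TLB -> HIT
vaddr=433: (3,1) in TLB -> HIT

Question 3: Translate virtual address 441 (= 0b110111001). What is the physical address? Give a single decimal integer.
Answer: 217

Derivation:
vaddr = 441 = 0b110111001
Split: l1_idx=3, l2_idx=1, offset=25
L1[3] = 1
L2[1][1] = 6
paddr = 6 * 32 + 25 = 217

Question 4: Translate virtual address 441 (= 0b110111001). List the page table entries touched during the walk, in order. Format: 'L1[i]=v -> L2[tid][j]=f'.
vaddr = 441 = 0b110111001
Split: l1_idx=3, l2_idx=1, offset=25

Answer: L1[3]=1 -> L2[1][1]=6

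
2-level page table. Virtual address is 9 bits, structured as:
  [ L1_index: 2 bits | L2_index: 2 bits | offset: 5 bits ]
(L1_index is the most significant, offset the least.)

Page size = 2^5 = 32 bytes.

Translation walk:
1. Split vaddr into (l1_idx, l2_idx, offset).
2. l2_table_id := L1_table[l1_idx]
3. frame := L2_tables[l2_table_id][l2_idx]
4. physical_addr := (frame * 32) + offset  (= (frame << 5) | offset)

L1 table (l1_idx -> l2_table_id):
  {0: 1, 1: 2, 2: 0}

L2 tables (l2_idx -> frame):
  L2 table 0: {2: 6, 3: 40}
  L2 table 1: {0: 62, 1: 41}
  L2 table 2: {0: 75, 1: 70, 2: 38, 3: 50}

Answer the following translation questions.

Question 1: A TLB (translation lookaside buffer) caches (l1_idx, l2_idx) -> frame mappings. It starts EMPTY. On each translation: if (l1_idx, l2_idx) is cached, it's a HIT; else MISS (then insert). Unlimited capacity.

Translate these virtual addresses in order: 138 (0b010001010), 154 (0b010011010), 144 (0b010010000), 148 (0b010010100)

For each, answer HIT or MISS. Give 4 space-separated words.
Answer: MISS HIT HIT HIT

Derivation:
vaddr=138: (1,0) not in TLB -> MISS, insert
vaddr=154: (1,0) in TLB -> HIT
vaddr=144: (1,0) in TLB -> HIT
vaddr=148: (1,0) in TLB -> HIT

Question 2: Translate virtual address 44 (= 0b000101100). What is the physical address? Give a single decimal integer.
vaddr = 44 = 0b000101100
Split: l1_idx=0, l2_idx=1, offset=12
L1[0] = 1
L2[1][1] = 41
paddr = 41 * 32 + 12 = 1324

Answer: 1324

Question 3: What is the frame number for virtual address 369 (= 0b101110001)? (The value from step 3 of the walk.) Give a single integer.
Answer: 40

Derivation:
vaddr = 369: l1_idx=2, l2_idx=3
L1[2] = 0; L2[0][3] = 40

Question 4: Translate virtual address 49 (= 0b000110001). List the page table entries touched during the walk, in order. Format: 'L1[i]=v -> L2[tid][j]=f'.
Answer: L1[0]=1 -> L2[1][1]=41

Derivation:
vaddr = 49 = 0b000110001
Split: l1_idx=0, l2_idx=1, offset=17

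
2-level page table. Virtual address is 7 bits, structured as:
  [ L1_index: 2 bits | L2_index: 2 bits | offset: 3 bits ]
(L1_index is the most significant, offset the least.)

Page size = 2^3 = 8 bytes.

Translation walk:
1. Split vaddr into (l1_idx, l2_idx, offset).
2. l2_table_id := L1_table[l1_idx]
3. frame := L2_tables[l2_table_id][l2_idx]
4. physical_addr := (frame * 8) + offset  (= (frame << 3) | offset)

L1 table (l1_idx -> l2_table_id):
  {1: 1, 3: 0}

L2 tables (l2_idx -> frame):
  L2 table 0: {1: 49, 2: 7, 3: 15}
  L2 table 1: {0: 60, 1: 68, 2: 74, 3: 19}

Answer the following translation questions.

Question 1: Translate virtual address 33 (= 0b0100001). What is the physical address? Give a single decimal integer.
Answer: 481

Derivation:
vaddr = 33 = 0b0100001
Split: l1_idx=1, l2_idx=0, offset=1
L1[1] = 1
L2[1][0] = 60
paddr = 60 * 8 + 1 = 481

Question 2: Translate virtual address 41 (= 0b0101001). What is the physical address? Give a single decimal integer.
vaddr = 41 = 0b0101001
Split: l1_idx=1, l2_idx=1, offset=1
L1[1] = 1
L2[1][1] = 68
paddr = 68 * 8 + 1 = 545

Answer: 545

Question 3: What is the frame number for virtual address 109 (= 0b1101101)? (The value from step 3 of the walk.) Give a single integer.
vaddr = 109: l1_idx=3, l2_idx=1
L1[3] = 0; L2[0][1] = 49

Answer: 49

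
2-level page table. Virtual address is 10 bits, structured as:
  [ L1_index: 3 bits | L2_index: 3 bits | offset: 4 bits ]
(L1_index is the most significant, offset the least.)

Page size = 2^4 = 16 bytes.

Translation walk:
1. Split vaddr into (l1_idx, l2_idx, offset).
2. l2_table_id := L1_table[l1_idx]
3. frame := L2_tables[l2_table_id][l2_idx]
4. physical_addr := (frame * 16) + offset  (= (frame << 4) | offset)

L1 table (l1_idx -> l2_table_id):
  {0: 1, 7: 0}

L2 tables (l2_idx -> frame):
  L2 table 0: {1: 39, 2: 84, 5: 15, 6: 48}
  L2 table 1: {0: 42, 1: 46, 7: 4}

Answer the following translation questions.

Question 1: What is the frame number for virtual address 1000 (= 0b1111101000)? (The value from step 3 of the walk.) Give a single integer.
Answer: 48

Derivation:
vaddr = 1000: l1_idx=7, l2_idx=6
L1[7] = 0; L2[0][6] = 48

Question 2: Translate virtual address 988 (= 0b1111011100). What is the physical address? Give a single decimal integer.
vaddr = 988 = 0b1111011100
Split: l1_idx=7, l2_idx=5, offset=12
L1[7] = 0
L2[0][5] = 15
paddr = 15 * 16 + 12 = 252

Answer: 252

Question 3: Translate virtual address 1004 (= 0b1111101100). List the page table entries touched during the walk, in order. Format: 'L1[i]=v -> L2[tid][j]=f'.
vaddr = 1004 = 0b1111101100
Split: l1_idx=7, l2_idx=6, offset=12

Answer: L1[7]=0 -> L2[0][6]=48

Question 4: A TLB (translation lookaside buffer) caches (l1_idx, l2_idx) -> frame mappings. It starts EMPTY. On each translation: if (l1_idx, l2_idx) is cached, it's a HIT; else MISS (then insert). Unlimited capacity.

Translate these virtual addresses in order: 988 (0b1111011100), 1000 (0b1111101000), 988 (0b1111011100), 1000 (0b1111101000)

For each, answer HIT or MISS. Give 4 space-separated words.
Answer: MISS MISS HIT HIT

Derivation:
vaddr=988: (7,5) not in TLB -> MISS, insert
vaddr=1000: (7,6) not in TLB -> MISS, insert
vaddr=988: (7,5) in TLB -> HIT
vaddr=1000: (7,6) in TLB -> HIT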